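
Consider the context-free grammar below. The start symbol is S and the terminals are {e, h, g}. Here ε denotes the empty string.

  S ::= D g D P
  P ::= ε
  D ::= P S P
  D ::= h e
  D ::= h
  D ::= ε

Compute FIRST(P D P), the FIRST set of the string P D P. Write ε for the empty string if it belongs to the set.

{ε, g, h}

FIRST(P): from P::=ε we get {ε}. So FIRST(P) = {ε}.
FIRST(S): from S::=D g D P we get {g, h}. So FIRST(S) = {g, h}.
FIRST(D): from D::=P S P we get {g, h}; from D::=h e we get {h}; from D::=h we get {h}; from D::=ε we get {ε}. So FIRST(D) = {ε, g, h}.
FIRST(P D P): take FIRST of each symbol in turn, carrying on past any symbol whose FIRST contains ε; result {ε, g, h}.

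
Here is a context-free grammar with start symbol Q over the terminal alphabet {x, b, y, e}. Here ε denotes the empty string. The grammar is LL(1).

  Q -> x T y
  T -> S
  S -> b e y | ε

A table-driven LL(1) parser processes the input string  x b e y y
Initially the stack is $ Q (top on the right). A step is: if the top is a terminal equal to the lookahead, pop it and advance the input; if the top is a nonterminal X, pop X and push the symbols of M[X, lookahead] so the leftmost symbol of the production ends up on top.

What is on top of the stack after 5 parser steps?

step 1: stack=$ Q  input=x b e y y $  — expand Q -> x T y
step 2: stack=$ y T x  input=x b e y y $  — match x
step 3: stack=$ y T  input=b e y y $  — expand T -> S
step 4: stack=$ y S  input=b e y y $  — expand S -> b e y
step 5: stack=$ y y e b  input=b e y y $  — match b
Stack after step 5: $ y y e (top = e).

e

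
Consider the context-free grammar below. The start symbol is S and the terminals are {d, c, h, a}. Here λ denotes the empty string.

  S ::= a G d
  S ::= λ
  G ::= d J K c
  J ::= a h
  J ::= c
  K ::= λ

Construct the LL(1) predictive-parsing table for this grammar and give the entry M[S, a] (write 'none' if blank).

S ::= a G d

FIRST(S) = {λ, a}
FIRST(G) = {d}
FIRST(J) = {a, c}
FIRST(K) = {λ}
FOLLOW(S) includes $ since S is the start symbol.
FOLLOW(S): S appears on no right-hand side. Thus FOLLOW(S) = {$}.
For S ::= a G d: FIRST(a G d) = {a}, so it goes in M[S, t] for t ∈ {a}.
For S ::= λ: FIRST(λ) = {λ}, so it goes in M[S, t] for t ∈ {}; since λ ∈ FIRST, also for every t ∈ FOLLOW(S) = {$}.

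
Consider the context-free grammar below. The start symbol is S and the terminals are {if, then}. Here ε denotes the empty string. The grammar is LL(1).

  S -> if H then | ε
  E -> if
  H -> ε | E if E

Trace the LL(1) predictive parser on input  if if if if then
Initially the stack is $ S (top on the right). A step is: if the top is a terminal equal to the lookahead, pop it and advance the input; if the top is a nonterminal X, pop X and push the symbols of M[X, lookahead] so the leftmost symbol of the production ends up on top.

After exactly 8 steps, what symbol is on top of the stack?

then

     Stack           Input               Action
  1  $ S             if if if if then $  expand S -> if H then
  2  $ then H if     if if if if then $  match if
  3  $ then H        if if if then $     expand H -> E if E
  4  $ then E if E   if if if then $     expand E -> if
  5  $ then E if if  if if if then $     match if
  6  $ then E if     if if then $        match if
  7  $ then E        if then $           expand E -> if
  8  $ then if       if then $           match if
Stack after step 8: $ then (top = then).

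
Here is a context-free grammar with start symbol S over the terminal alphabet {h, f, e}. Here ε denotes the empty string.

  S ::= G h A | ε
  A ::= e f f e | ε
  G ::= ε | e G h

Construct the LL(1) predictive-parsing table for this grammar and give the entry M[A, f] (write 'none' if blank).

FIRST(A): from A::=e f f e we get {e}; from A::=ε we get {ε}. So FIRST(A) = {ε, e}.
FIRST(G): from G::=ε we get {ε}; from G::=e G h we get {e}. So FIRST(G) = {ε, e}.
FIRST(S): from S::=G h A we get {e, h}; from S::=ε we get {ε}. So FIRST(S) = {ε, e, h}.
FOLLOW(S) includes $ since S is the start symbol.
FOLLOW(S): S appears on no right-hand side. Thus FOLLOW(S) = {$}.
FOLLOW(A): in S::=G h A, the suffix after A is empty, so FOLLOW(A) ⊇ FOLLOW(S) = {$}. Thus FOLLOW(A) = {$}.
For A ::= e f f e: FIRST(e f f e) = {e}, so it goes in M[A, t] for t ∈ {e}.
For A ::= ε: FIRST(ε) = {ε}, so it goes in M[A, t] for t ∈ {}; since ε ∈ FIRST, also for every t ∈ FOLLOW(A) = {$}.
None of these place a production in M[A, f].

none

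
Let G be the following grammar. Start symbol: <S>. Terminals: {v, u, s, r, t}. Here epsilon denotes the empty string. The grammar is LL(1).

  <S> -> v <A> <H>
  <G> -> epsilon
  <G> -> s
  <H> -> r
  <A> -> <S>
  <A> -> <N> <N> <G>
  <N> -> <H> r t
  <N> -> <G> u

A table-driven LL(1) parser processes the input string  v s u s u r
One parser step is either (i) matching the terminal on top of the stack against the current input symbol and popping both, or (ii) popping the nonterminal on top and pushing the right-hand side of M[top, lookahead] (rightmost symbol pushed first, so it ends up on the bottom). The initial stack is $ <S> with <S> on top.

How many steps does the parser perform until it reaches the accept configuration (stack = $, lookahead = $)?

step 1: stack=$ <S>  input=v s u s u r $  — expand <S> -> v <A> <H>
step 2: stack=$ <H> <A> v  input=v s u s u r $  — match v
step 3: stack=$ <H> <A>  input=s u s u r $  — expand <A> -> <N> <N> <G>
step 4: stack=$ <H> <G> <N> <N>  input=s u s u r $  — expand <N> -> <G> u
step 5: stack=$ <H> <G> <N> u <G>  input=s u s u r $  — expand <G> -> s
step 6: stack=$ <H> <G> <N> u s  input=s u s u r $  — match s
step 7: stack=$ <H> <G> <N> u  input=u s u r $  — match u
step 8: stack=$ <H> <G> <N>  input=s u r $  — expand <N> -> <G> u
step 9: stack=$ <H> <G> u <G>  input=s u r $  — expand <G> -> s
step 10: stack=$ <H> <G> u s  input=s u r $  — match s
step 11: stack=$ <H> <G> u  input=u r $  — match u
step 12: stack=$ <H> <G>  input=r $  — expand <G> -> epsilon
step 13: stack=$ <H>  input=r $  — expand <H> -> r
step 14: stack=$ r  input=r $  — match r
Accept reached after 14 steps.

14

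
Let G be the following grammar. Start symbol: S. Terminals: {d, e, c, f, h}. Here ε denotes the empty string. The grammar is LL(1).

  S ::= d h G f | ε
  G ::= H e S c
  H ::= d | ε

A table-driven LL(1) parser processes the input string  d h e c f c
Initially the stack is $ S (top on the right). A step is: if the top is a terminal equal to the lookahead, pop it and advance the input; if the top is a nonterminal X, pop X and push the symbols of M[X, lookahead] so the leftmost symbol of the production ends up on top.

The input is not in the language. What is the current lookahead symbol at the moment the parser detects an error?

c

step 1: stack=$ S  input=d h e c f c $  — expand S ::= d h G f
step 2: stack=$ f G h d  input=d h e c f c $  — match d
step 3: stack=$ f G h  input=h e c f c $  — match h
step 4: stack=$ f G  input=e c f c $  — expand G ::= H e S c
step 5: stack=$ f c S e H  input=e c f c $  — expand H ::= ε
step 6: stack=$ f c S e  input=e c f c $  — match e
step 7: stack=$ f c S  input=c f c $  — expand S ::= ε
step 8: stack=$ f c  input=c f c $  — match c
step 9: stack=$ f  input=f c $  — match f
step 10: stack=$  input=c $  — error: stack empty but input remains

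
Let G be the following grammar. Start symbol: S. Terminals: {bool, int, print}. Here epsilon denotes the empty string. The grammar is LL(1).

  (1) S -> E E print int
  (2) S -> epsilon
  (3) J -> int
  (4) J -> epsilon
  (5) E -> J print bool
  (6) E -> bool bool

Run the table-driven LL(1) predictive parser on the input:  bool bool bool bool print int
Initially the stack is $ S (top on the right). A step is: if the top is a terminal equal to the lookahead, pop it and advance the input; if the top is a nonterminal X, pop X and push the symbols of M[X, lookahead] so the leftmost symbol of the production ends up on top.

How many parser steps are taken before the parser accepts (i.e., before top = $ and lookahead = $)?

9

step 1: stack=$ S  input=bool bool bool bool print int $  — expand S -> E E print int
step 2: stack=$ int print E E  input=bool bool bool bool print int $  — expand E -> bool bool
step 3: stack=$ int print E bool bool  input=bool bool bool bool print int $  — match bool
step 4: stack=$ int print E bool  input=bool bool bool print int $  — match bool
step 5: stack=$ int print E  input=bool bool print int $  — expand E -> bool bool
step 6: stack=$ int print bool bool  input=bool bool print int $  — match bool
step 7: stack=$ int print bool  input=bool print int $  — match bool
step 8: stack=$ int print  input=print int $  — match print
step 9: stack=$ int  input=int $  — match int
Accept reached after 9 steps.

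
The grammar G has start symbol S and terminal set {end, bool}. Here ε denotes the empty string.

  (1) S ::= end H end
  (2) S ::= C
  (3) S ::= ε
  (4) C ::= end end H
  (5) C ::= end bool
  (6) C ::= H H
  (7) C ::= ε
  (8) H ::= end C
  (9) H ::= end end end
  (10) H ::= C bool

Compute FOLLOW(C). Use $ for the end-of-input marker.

{$, bool, end}

FIRST(S): from S::=end H end we get {end}; from S::=C we get {ε, bool, end}; from S::=ε we get {ε}. So FIRST(S) = {ε, bool, end}.
FIRST(C): from C::=end end H we get {end}; from C::=end bool we get {end}; from C::=H H we get {bool, end}; from C::=ε we get {ε}. So FIRST(C) = {ε, bool, end}.
FIRST(H): from H::=end C we get {end}; from H::=end end end we get {end}; from H::=C bool we get {bool, end}. So FIRST(H) = {bool, end}.
FOLLOW(S) includes $ since S is the start symbol.
FOLLOW(S): S appears on no right-hand side. Thus FOLLOW(S) = {$}.
FOLLOW(C): in S::=C, the suffix after C is empty, so FOLLOW(C) ⊇ FOLLOW(S) = {$}; in H::=end C, the suffix after C is empty, so FOLLOW(C) ⊇ FOLLOW(H) = {$, bool, end}; in H::=C bool, C is followed by bool with FIRST {bool}. Thus FOLLOW(C) = {$, bool, end}.
FOLLOW(H): in S::=end H end, H is followed by end with FIRST {end}; in C::=end end H, the suffix after H is empty, so FOLLOW(H) ⊇ FOLLOW(C) = {$, bool, end}; in C::=H H (occurrence 1), H is followed by H with FIRST {bool, end}; in C::=H H (occurrence 2), the suffix after H is empty, so FOLLOW(H) ⊇ FOLLOW(C) = {$, bool, end}. Thus FOLLOW(H) = {$, bool, end}.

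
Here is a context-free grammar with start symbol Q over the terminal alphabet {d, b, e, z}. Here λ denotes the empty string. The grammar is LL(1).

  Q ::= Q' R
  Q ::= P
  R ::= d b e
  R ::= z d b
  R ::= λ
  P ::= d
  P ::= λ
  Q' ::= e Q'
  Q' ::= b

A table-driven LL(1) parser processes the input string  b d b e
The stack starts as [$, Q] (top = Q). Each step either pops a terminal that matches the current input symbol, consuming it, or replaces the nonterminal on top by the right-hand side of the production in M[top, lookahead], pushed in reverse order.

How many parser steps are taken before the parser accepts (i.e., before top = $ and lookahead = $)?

step 1: stack=$ Q  input=b d b e $  — expand Q ::= Q' R
step 2: stack=$ R Q'  input=b d b e $  — expand Q' ::= b
step 3: stack=$ R b  input=b d b e $  — match b
step 4: stack=$ R  input=d b e $  — expand R ::= d b e
step 5: stack=$ e b d  input=d b e $  — match d
step 6: stack=$ e b  input=b e $  — match b
step 7: stack=$ e  input=e $  — match e
Accept reached after 7 steps.

7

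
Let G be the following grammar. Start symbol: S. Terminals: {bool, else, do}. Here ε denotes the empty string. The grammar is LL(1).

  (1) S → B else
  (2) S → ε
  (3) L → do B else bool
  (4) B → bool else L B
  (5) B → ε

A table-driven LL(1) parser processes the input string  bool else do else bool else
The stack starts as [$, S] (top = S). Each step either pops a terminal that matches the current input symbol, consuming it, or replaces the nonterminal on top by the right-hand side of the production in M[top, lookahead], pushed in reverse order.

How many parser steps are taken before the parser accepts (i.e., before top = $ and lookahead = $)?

step 1: stack=$ S  input=bool else do else bool else $  — expand S → B else
step 2: stack=$ else B  input=bool else do else bool else $  — expand B → bool else L B
step 3: stack=$ else B L else bool  input=bool else do else bool else $  — match bool
step 4: stack=$ else B L else  input=else do else bool else $  — match else
step 5: stack=$ else B L  input=do else bool else $  — expand L → do B else bool
step 6: stack=$ else B bool else B do  input=do else bool else $  — match do
step 7: stack=$ else B bool else B  input=else bool else $  — expand B → ε
step 8: stack=$ else B bool else  input=else bool else $  — match else
step 9: stack=$ else B bool  input=bool else $  — match bool
step 10: stack=$ else B  input=else $  — expand B → ε
step 11: stack=$ else  input=else $  — match else
Accept reached after 11 steps.

11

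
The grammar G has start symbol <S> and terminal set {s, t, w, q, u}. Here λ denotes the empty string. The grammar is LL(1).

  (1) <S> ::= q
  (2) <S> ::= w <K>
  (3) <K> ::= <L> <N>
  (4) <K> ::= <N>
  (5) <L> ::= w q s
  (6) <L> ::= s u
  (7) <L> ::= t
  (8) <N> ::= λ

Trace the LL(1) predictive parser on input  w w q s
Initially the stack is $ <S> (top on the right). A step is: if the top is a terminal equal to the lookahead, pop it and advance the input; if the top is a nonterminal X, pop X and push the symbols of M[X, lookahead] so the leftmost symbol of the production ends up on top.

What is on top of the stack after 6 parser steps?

     Stack        Input      Action
  1  $ <S>        w w q s $  expand <S> ::= w <K>
  2  $ <K> w      w w q s $  match w
  3  $ <K>        w q s $    expand <K> ::= <L> <N>
  4  $ <N> <L>    w q s $    expand <L> ::= w q s
  5  $ <N> s q w  w q s $    match w
  6  $ <N> s q    q s $      match q
Stack after step 6: $ <N> s (top = s).

s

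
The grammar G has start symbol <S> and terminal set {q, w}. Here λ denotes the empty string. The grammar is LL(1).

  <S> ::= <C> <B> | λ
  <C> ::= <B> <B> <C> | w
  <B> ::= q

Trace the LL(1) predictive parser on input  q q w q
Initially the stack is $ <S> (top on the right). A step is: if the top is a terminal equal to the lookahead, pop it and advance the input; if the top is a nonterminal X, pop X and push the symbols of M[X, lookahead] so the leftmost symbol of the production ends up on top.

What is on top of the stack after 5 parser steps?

     Stack              Input      Action
  1  $ <S>              q q w q $  expand <S> ::= <C> <B>
  2  $ <B> <C>          q q w q $  expand <C> ::= <B> <B> <C>
  3  $ <B> <C> <B> <B>  q q w q $  expand <B> ::= q
  4  $ <B> <C> <B> q    q q w q $  match q
  5  $ <B> <C> <B>      q w q $    expand <B> ::= q
Stack after step 5: $ <B> <C> q (top = q).

q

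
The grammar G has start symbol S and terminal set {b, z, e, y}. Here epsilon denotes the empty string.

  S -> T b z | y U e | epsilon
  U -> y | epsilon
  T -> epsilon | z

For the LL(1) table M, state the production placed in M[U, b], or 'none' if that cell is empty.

FIRST(U) = {epsilon, y}
FIRST(T) = {epsilon, z}
FIRST(S) = {epsilon, b, y, z}  (via T b z)
FOLLOW(S) includes $ since S is the start symbol.
FOLLOW(U): in S->y U e, U is followed by e with FIRST {e}. Thus FOLLOW(U) = {e}.
For U -> y: FIRST(y) = {y}, so it goes in M[U, t] for t ∈ {y}.
For U -> epsilon: FIRST(epsilon) = {epsilon}, so it goes in M[U, t] for t ∈ {}; since epsilon ∈ FIRST, also for every t ∈ FOLLOW(U) = {e}.
None of these place a production in M[U, b].

none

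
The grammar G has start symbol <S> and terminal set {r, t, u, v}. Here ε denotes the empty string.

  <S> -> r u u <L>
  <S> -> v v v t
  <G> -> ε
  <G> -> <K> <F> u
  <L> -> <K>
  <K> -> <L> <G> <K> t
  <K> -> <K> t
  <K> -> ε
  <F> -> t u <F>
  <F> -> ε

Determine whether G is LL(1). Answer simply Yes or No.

No

FIRST(<S>) = {r, v}
FIRST(<G>) = {ε, t, u}
FIRST(<L>) = {ε, t, u}
FIRST(<K>) = {ε, t, u}
FIRST(<F>) = {ε, t}
FOLLOW(<S>) = {$}
FOLLOW(<G>) = {t, u}
FOLLOW(<L>) = {$, t, u}
FOLLOW(<K>) = {$, t, u}
FOLLOW(<F>) = {u}
Cell M[<G>, t] receives both <G> -> ε and <G> -> <K> <F> u — the grammar is not LL(1).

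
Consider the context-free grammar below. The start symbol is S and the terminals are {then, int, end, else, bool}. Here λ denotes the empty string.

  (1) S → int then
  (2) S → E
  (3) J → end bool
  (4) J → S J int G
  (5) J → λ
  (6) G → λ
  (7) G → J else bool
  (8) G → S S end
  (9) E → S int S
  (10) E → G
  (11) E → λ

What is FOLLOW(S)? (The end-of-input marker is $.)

FIRST(S) = {λ, else, end, int}  (via E)
FIRST(J) = {λ, else, end, int}  (via S J int G)
FIRST(G) = {λ, else, end, int}  (via J else bool, S S end)
FIRST(E) = {λ, else, end, int}  (via S int S, G)
FOLLOW(S) includes $ since S is the start symbol.
FOLLOW(J): in J→S J int G, J is followed by int G with FIRST {int}; in G→J else bool, J is followed by else bool with FIRST {else}. Thus FOLLOW(J) = {else, int}.
FOLLOW(S): in J→S J int G, S is followed by J int G with FIRST {else, end, int}; in G→S S end (occurrence 1), S is followed by S end with FIRST {else, end, int}; in G→S S end (occurrence 2), S is followed by end with FIRST {end}; in E→S int S (occurrence 1), S is followed by int S with FIRST {int}; in E→S int S (occurrence 2), the suffix after S is empty, so FOLLOW(S) ⊇ FOLLOW(E) = {$, else, end, int}. Thus FOLLOW(S) = {$, else, end, int}.
FOLLOW(E): in S→E, the suffix after E is empty, so FOLLOW(E) ⊇ FOLLOW(S) = {$, else, end, int}. Thus FOLLOW(E) = {$, else, end, int}.
FOLLOW(G): in J→S J int G, the suffix after G is empty, so FOLLOW(G) ⊇ FOLLOW(J) = {else, int}; in E→G, the suffix after G is empty, so FOLLOW(G) ⊇ FOLLOW(E) = {$, else, end, int}. Thus FOLLOW(G) = {$, else, end, int}.

{$, else, end, int}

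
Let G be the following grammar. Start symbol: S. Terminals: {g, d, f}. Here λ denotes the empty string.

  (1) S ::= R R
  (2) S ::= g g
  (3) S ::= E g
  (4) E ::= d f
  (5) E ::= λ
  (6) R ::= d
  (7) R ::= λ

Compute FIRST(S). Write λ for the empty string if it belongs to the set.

FIRST(E) = {λ, d}
FIRST(R) = {λ, d}
FIRST(S) = {λ, d, g}  (via R R, E g)

{λ, d, g}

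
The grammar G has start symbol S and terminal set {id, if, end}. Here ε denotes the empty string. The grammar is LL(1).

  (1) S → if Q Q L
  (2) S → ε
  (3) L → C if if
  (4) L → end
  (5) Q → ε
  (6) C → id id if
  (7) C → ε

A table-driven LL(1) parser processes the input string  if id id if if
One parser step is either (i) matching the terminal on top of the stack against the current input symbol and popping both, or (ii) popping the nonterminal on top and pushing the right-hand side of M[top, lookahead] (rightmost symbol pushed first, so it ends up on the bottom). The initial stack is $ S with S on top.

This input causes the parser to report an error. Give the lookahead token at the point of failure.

$

      Stack             Input             Action
   1  $ S               if id id if if $  expand S → if Q Q L
   2  $ L Q Q if        if id id if if $  match if
   3  $ L Q Q           id id if if $     expand Q → ε
   4  $ L Q             id id if if $     expand Q → ε
   5  $ L               id id if if $     expand L → C if if
   6  $ if if C         id id if if $     expand C → id id if
   7  $ if if if id id  id id if if $     match id
   8  $ if if if id     id if if $        match id
   9  $ if if if        if if $           match if
  10  $ if if           if $              match if
  11  $ if              $                 error: top is terminal if but lookahead is $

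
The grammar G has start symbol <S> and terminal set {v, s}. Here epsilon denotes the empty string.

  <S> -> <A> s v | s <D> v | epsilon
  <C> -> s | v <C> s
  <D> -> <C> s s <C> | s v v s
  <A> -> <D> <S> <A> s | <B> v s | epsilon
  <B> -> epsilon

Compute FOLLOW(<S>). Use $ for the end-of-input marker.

FIRST(<C>) = {s, v}
FIRST(<B>) = {epsilon}
FIRST(<D>) = {s, v}  (via <C> s s <C>)
FIRST(<A>) = {epsilon, s, v}  (via <D> <S> <A> s, <B> v s)
FIRST(<S>) = {epsilon, s, v}  (via <A> s v)
FOLLOW(<S>) includes $ since <S> is the start symbol.
FOLLOW(<S>): in <A>-><D> <S> <A> s, <S> is followed by <A> s with FIRST {s, v}. Thus FOLLOW(<S>) = {$, s, v}.
FOLLOW(<D>): in <S>->s <D> v, <D> is followed by v with FIRST {v}; in <A>-><D> <S> <A> s, <D> is followed by <S> <A> s with FIRST {s, v}. Thus FOLLOW(<D>) = {s, v}.
FOLLOW(<C>): in <C>->v <C> s, <C> is followed by s with FIRST {s}; in <D>-><C> s s <C> (occurrence 1), <C> is followed by s s <C> with FIRST {s}; in <D>-><C> s s <C> (occurrence 2), the suffix after <C> is empty, so FOLLOW(<C>) ⊇ FOLLOW(<D>) = {s, v}. Thus FOLLOW(<C>) = {s, v}.
FOLLOW(<A>): in <S>-><A> s v, <A> is followed by s v with FIRST {s}; in <A>-><D> <S> <A> s, <A> is followed by s with FIRST {s}. Thus FOLLOW(<A>) = {s}.
FOLLOW(<B>): in <A>-><B> v s, <B> is followed by v s with FIRST {v}. Thus FOLLOW(<B>) = {v}.

{$, s, v}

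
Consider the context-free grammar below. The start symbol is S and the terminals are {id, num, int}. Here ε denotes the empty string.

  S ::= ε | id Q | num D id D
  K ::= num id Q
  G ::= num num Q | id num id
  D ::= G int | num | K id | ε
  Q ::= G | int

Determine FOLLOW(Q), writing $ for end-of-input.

{$, id, int}

FIRST(S): from S::=ε we get {ε}; from S::=id Q we get {id}; from S::=num D id D we get {num}. So FIRST(S) = {ε, id, num}.
FIRST(K): from K::=num id Q we get {num}. So FIRST(K) = {num}.
FIRST(G): from G::=num num Q we get {num}; from G::=id num id we get {id}. So FIRST(G) = {id, num}.
FIRST(D): from D::=G int we get {id, num}; from D::=num we get {num}; from D::=K id we get {num}; from D::=ε we get {ε}. So FIRST(D) = {ε, id, num}.
FIRST(Q): from Q::=G we get {id, num}; from Q::=int we get {int}. So FIRST(Q) = {id, int, num}.
FOLLOW(S) includes $ since S is the start symbol.
FOLLOW(S): S appears on no right-hand side. Thus FOLLOW(S) = {$}.
FOLLOW(K): in D::=K id, K is followed by id with FIRST {id}. Thus FOLLOW(K) = {id}.
FOLLOW(D): in S::=num D id D (occurrence 1), D is followed by id D with FIRST {id}; in S::=num D id D (occurrence 2), the suffix after D is empty, so FOLLOW(D) ⊇ FOLLOW(S) = {$}. Thus FOLLOW(D) = {$, id}.
FOLLOW(G): in D::=G int, G is followed by int with FIRST {int}; in Q::=G, the suffix after G is empty, so FOLLOW(G) ⊇ FOLLOW(Q) = {$, id, int}. Thus FOLLOW(G) = {$, id, int}.
FOLLOW(Q): in S::=id Q, the suffix after Q is empty, so FOLLOW(Q) ⊇ FOLLOW(S) = {$}; in K::=num id Q, the suffix after Q is empty, so FOLLOW(Q) ⊇ FOLLOW(K) = {id}; in G::=num num Q, the suffix after Q is empty, so FOLLOW(Q) ⊇ FOLLOW(G) = {$, id, int}. Thus FOLLOW(Q) = {$, id, int}.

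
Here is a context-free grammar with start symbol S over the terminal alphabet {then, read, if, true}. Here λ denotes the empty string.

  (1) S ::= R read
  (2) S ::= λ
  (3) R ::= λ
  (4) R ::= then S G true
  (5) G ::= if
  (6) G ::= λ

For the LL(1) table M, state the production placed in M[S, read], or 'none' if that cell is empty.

FIRST(R): from R::=λ we get {λ}; from R::=then S G true we get {then}. So FIRST(R) = {λ, then}.
FIRST(G): from G::=if we get {if}; from G::=λ we get {λ}. So FIRST(G) = {λ, if}.
FIRST(S): from S::=R read we get {read, then}; from S::=λ we get {λ}. So FIRST(S) = {λ, read, then}.
FOLLOW(S) includes $ since S is the start symbol.
FOLLOW(S): in R::=then S G true, S is followed by G true with FIRST {if, true}. Thus FOLLOW(S) = {$, if, true}.
For S ::= R read: FIRST(R read) = {read, then}, so it goes in M[S, t] for t ∈ {read, then}.
For S ::= λ: FIRST(λ) = {λ}, so it goes in M[S, t] for t ∈ {}; since λ ∈ FIRST, also for every t ∈ FOLLOW(S) = {$, if, true}.

S ::= R read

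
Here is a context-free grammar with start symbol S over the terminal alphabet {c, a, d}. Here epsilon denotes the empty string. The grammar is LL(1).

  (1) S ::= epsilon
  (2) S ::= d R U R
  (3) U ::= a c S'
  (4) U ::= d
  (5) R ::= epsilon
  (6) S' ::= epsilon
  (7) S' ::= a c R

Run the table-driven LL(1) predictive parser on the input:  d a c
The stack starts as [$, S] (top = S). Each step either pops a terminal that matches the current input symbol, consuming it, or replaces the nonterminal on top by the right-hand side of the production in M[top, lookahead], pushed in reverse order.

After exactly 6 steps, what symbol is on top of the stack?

S'

step 1: stack=$ S  input=d a c $  — expand S ::= d R U R
step 2: stack=$ R U R d  input=d a c $  — match d
step 3: stack=$ R U R  input=a c $  — expand R ::= epsilon
step 4: stack=$ R U  input=a c $  — expand U ::= a c S'
step 5: stack=$ R S' c a  input=a c $  — match a
step 6: stack=$ R S' c  input=c $  — match c
Stack after step 6: $ R S' (top = S').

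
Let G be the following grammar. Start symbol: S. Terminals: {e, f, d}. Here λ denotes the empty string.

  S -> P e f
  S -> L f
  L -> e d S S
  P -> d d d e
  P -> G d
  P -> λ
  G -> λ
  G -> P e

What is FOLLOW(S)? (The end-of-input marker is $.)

FIRST(L): from L->e d S S we get {e}. So FIRST(L) = {e}.
FIRST(S): from S->P e f we get {d, e}; from S->L f we get {e}. So FIRST(S) = {d, e}.
FIRST(P): from P->d d d e we get {d}; from P->G d we get {d, e}; from P->λ we get {λ}. So FIRST(P) = {λ, d, e}.
FIRST(G): from G->λ we get {λ}; from G->P e we get {d, e}. So FIRST(G) = {λ, d, e}.
FOLLOW(S) includes $ since S is the start symbol.
FOLLOW(L): in S->L f, L is followed by f with FIRST {f}. Thus FOLLOW(L) = {f}.
FOLLOW(S): in L->e d S S (occurrence 1), S is followed by S with FIRST {d, e}; in L->e d S S (occurrence 2), the suffix after S is empty, so FOLLOW(S) ⊇ FOLLOW(L) = {f}. Thus FOLLOW(S) = {$, d, e, f}.
FOLLOW(P): in S->P e f, P is followed by e f with FIRST {e}; in G->P e, P is followed by e with FIRST {e}. Thus FOLLOW(P) = {e}.
FOLLOW(G): in P->G d, G is followed by d with FIRST {d}. Thus FOLLOW(G) = {d}.

{$, d, e, f}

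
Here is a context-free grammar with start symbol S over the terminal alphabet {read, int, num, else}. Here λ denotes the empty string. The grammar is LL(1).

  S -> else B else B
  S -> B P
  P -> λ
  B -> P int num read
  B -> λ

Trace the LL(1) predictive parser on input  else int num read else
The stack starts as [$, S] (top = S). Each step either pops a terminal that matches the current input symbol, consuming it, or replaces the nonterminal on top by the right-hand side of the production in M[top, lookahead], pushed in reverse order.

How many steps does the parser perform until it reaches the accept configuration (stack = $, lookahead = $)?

     Stack                    Input                     Action
  1  $ S                      else int num read else $  expand S -> else B else B
  2  $ B else B else          else int num read else $  match else
  3  $ B else B               int num read else $       expand B -> P int num read
  4  $ B else read num int P  int num read else $       expand P -> λ
  5  $ B else read num int    int num read else $       match int
  6  $ B else read num        num read else $           match num
  7  $ B else read            read else $               match read
  8  $ B else                 else $                    match else
  9  $ B                      $                         expand B -> λ
Accept reached after 9 steps.

9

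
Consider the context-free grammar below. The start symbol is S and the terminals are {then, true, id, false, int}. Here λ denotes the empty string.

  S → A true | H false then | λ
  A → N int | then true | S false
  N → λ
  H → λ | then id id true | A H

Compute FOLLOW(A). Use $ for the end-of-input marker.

{false, int, then, true}

FIRST(N): from N→λ we get {λ}. So FIRST(N) = {λ}.
FIRST(S): from S→A true we get {false, int, then}; from S→H false then we get {false, int, then}; from S→λ we get {λ}. So FIRST(S) = {λ, false, int, then}.
FIRST(A): from A→N int we get {int}; from A→then true we get {then}; from A→S false we get {false, int, then}. So FIRST(A) = {false, int, then}.
FIRST(H): from H→λ we get {λ}; from H→then id id true we get {then}; from H→A H we get {false, int, then}. So FIRST(H) = {λ, false, int, then}.
FOLLOW(S) includes $ since S is the start symbol.
FOLLOW(S): in A→S false, S is followed by false with FIRST {false}. Thus FOLLOW(S) = {$, false}.
FOLLOW(N): in A→N int, N is followed by int with FIRST {int}. Thus FOLLOW(N) = {int}.
FOLLOW(H): in S→H false then, H is followed by false then with FIRST {false}; in H→A H, the suffix after H is empty (adds nothing new). Thus FOLLOW(H) = {false}.
FOLLOW(A): in S→A true, A is followed by true with FIRST {true}; in H→A H, A is followed by H with FIRST {λ, false, int, then}; in H→A H, the suffix after A is nullable, so FOLLOW(A) ⊇ FOLLOW(H) = {false}. Thus FOLLOW(A) = {false, int, then, true}.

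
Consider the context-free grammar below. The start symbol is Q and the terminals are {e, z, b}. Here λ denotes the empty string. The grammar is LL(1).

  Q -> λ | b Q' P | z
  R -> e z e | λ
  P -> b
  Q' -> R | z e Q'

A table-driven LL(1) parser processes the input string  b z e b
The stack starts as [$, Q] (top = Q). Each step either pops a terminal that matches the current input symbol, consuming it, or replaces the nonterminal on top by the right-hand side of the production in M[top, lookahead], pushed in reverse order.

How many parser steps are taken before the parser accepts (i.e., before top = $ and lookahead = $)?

9

step 1: stack=$ Q  input=b z e b $  — expand Q -> b Q' P
step 2: stack=$ P Q' b  input=b z e b $  — match b
step 3: stack=$ P Q'  input=z e b $  — expand Q' -> z e Q'
step 4: stack=$ P Q' e z  input=z e b $  — match z
step 5: stack=$ P Q' e  input=e b $  — match e
step 6: stack=$ P Q'  input=b $  — expand Q' -> R
step 7: stack=$ P R  input=b $  — expand R -> λ
step 8: stack=$ P  input=b $  — expand P -> b
step 9: stack=$ b  input=b $  — match b
Accept reached after 9 steps.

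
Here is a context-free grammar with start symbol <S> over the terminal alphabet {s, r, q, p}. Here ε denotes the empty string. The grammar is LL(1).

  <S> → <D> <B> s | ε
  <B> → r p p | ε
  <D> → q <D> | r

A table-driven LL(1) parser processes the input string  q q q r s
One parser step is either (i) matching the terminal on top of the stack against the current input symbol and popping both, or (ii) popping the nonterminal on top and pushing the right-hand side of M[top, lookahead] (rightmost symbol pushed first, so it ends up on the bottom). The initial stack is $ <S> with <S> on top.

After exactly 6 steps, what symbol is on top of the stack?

step 1: stack=$ <S>  input=q q q r s $  — expand <S> → <D> <B> s
step 2: stack=$ s <B> <D>  input=q q q r s $  — expand <D> → q <D>
step 3: stack=$ s <B> <D> q  input=q q q r s $  — match q
step 4: stack=$ s <B> <D>  input=q q r s $  — expand <D> → q <D>
step 5: stack=$ s <B> <D> q  input=q q r s $  — match q
step 6: stack=$ s <B> <D>  input=q r s $  — expand <D> → q <D>
Stack after step 6: $ s <B> <D> q (top = q).

q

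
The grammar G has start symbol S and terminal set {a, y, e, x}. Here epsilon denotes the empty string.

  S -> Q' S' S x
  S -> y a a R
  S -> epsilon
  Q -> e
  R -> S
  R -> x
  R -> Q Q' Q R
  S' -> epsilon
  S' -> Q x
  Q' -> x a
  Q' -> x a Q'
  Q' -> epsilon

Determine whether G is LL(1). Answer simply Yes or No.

No

FIRST(S) = {epsilon, e, x, y}
FIRST(Q) = {e}
FIRST(R) = {epsilon, e, x, y}
FIRST(S') = {epsilon, e}
FIRST(Q') = {epsilon, x}
FOLLOW(S) = {$, x}
FOLLOW(Q) = {$, e, x, y}
FOLLOW(R) = {$, x}
FOLLOW(S') = {e, x, y}
FOLLOW(Q') = {e, x, y}
Cell M[Q', x] receives both Q' -> x a and Q' -> x a Q' and Q' -> epsilon — the grammar is not LL(1).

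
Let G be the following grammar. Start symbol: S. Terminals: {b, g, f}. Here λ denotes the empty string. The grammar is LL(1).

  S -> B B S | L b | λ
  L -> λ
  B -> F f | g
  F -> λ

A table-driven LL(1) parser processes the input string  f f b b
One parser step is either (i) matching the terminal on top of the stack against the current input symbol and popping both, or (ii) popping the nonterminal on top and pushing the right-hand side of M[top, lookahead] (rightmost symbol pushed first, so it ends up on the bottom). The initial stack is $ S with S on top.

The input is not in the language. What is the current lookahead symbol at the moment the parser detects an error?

      Stack      Input      Action
   1  $ S        f f b b $  expand S -> B B S
   2  $ S B B    f f b b $  expand B -> F f
   3  $ S B f F  f f b b $  expand F -> λ
   4  $ S B f    f f b b $  match f
   5  $ S B      f b b $    expand B -> F f
   6  $ S f F    f b b $    expand F -> λ
   7  $ S f      f b b $    match f
   8  $ S        b b $      expand S -> L b
   9  $ b L      b b $      expand L -> λ
  10  $ b        b b $      match b
  11  $          b $        error: stack empty but input remains

b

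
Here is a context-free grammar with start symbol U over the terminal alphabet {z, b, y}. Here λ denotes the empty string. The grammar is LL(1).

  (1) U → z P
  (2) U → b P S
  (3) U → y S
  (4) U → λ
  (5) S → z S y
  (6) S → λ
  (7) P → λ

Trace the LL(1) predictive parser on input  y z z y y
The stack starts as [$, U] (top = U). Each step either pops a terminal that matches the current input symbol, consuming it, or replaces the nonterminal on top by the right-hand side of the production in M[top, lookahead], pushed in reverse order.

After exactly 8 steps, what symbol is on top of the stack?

y

step 1: stack=$ U  input=y z z y y $  — expand U → y S
step 2: stack=$ S y  input=y z z y y $  — match y
step 3: stack=$ S  input=z z y y $  — expand S → z S y
step 4: stack=$ y S z  input=z z y y $  — match z
step 5: stack=$ y S  input=z y y $  — expand S → z S y
step 6: stack=$ y y S z  input=z y y $  — match z
step 7: stack=$ y y S  input=y y $  — expand S → λ
step 8: stack=$ y y  input=y y $  — match y
Stack after step 8: $ y (top = y).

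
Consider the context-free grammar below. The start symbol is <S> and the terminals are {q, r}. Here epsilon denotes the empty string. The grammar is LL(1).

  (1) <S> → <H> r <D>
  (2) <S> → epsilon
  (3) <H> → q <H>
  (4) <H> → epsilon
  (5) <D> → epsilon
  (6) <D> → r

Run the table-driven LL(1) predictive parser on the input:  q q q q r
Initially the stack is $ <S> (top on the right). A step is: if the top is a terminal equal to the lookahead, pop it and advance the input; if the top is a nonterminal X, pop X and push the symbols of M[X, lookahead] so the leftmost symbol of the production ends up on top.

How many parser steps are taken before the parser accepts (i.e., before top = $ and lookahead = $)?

12

step 1: stack=$ <S>  input=q q q q r $  — expand <S> → <H> r <D>
step 2: stack=$ <D> r <H>  input=q q q q r $  — expand <H> → q <H>
step 3: stack=$ <D> r <H> q  input=q q q q r $  — match q
step 4: stack=$ <D> r <H>  input=q q q r $  — expand <H> → q <H>
step 5: stack=$ <D> r <H> q  input=q q q r $  — match q
step 6: stack=$ <D> r <H>  input=q q r $  — expand <H> → q <H>
step 7: stack=$ <D> r <H> q  input=q q r $  — match q
step 8: stack=$ <D> r <H>  input=q r $  — expand <H> → q <H>
step 9: stack=$ <D> r <H> q  input=q r $  — match q
step 10: stack=$ <D> r <H>  input=r $  — expand <H> → epsilon
step 11: stack=$ <D> r  input=r $  — match r
step 12: stack=$ <D>  input=$  — expand <D> → epsilon
Accept reached after 12 steps.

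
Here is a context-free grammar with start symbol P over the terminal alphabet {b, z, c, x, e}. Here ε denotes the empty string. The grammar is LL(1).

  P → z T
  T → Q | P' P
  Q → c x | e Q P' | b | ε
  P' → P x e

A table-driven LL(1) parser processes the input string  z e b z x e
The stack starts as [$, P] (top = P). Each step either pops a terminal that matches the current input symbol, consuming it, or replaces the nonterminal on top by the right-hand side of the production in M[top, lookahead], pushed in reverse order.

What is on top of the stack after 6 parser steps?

step 1: stack=$ P  input=z e b z x e $  — expand P → z T
step 2: stack=$ T z  input=z e b z x e $  — match z
step 3: stack=$ T  input=e b z x e $  — expand T → Q
step 4: stack=$ Q  input=e b z x e $  — expand Q → e Q P'
step 5: stack=$ P' Q e  input=e b z x e $  — match e
step 6: stack=$ P' Q  input=b z x e $  — expand Q → b
Stack after step 6: $ P' b (top = b).

b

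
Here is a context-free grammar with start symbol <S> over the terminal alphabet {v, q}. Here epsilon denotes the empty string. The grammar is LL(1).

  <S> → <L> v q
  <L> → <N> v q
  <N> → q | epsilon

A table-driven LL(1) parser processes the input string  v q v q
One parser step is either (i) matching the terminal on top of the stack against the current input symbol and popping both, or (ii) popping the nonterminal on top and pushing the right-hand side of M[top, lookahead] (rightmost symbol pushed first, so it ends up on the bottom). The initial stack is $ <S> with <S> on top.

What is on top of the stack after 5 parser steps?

     Stack          Input      Action
  1  $ <S>          v q v q $  expand <S> → <L> v q
  2  $ q v <L>      v q v q $  expand <L> → <N> v q
  3  $ q v q v <N>  v q v q $  expand <N> → epsilon
  4  $ q v q v      v q v q $  match v
  5  $ q v q        q v q $    match q
Stack after step 5: $ q v (top = v).

v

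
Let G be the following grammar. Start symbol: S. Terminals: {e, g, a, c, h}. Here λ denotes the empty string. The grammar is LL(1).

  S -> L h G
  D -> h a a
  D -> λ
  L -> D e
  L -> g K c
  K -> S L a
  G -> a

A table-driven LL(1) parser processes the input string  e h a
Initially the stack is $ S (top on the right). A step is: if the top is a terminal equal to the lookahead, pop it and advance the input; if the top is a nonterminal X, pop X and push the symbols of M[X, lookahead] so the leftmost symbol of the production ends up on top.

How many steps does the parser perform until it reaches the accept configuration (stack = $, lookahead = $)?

step 1: stack=$ S  input=e h a $  — expand S -> L h G
step 2: stack=$ G h L  input=e h a $  — expand L -> D e
step 3: stack=$ G h e D  input=e h a $  — expand D -> λ
step 4: stack=$ G h e  input=e h a $  — match e
step 5: stack=$ G h  input=h a $  — match h
step 6: stack=$ G  input=a $  — expand G -> a
step 7: stack=$ a  input=a $  — match a
Accept reached after 7 steps.

7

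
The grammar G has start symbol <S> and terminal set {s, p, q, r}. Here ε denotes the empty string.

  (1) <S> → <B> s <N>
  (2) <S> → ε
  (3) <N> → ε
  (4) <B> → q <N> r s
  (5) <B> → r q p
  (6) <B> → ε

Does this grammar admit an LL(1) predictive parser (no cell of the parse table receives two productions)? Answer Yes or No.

Yes

FIRST(<S>) = {ε, q, r, s}
FIRST(<N>) = {ε}
FIRST(<B>) = {ε, q, r}
FOLLOW(<S>) = {$}
FOLLOW(<N>) = {$, r}
FOLLOW(<B>) = {s}
Each cell of M receives at most one production.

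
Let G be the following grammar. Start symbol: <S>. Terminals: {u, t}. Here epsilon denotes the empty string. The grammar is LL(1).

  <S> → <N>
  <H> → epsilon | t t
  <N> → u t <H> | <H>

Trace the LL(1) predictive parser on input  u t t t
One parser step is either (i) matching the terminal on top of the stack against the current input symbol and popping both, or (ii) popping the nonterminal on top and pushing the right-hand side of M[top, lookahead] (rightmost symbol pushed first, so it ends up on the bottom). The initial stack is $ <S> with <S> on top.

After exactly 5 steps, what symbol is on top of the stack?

t

     Stack      Input      Action
  1  $ <S>      u t t t $  expand <S> → <N>
  2  $ <N>      u t t t $  expand <N> → u t <H>
  3  $ <H> t u  u t t t $  match u
  4  $ <H> t    t t t $    match t
  5  $ <H>      t t $      expand <H> → t t
Stack after step 5: $ t t (top = t).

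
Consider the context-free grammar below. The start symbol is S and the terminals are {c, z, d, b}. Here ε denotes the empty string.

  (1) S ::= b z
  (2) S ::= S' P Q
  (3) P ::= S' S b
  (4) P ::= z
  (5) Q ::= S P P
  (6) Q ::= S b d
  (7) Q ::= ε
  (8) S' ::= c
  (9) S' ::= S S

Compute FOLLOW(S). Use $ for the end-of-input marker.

FIRST(S): from S::=b z we get {b}; from S::=S' P Q we get {b, c}. So FIRST(S) = {b, c}.
FIRST(Q): from Q::=S P P we get {b, c}; from Q::=S b d we get {b, c}; from Q::=ε we get {ε}. So FIRST(Q) = {ε, b, c}.
FIRST(S'): from S'::=c we get {c}; from S'::=S S we get {b, c}. So FIRST(S') = {b, c}.
FIRST(P): from P::=S' S b we get {b, c}; from P::=z we get {z}. So FIRST(P) = {b, c, z}.
FOLLOW(S) includes $ since S is the start symbol.
FOLLOW(S'): in S::=S' P Q, S' is followed by P Q with FIRST {b, c, z}; in P::=S' S b, S' is followed by S b with FIRST {b, c}. Thus FOLLOW(S') = {b, c, z}.
FOLLOW(S): in P::=S' S b, S is followed by b with FIRST {b}; in Q::=S P P, S is followed by P P with FIRST {b, c, z}; in Q::=S b d, S is followed by b d with FIRST {b}; in S'::=S S (occurrence 1), S is followed by S with FIRST {b, c}; in S'::=S S (occurrence 2), the suffix after S is empty, so FOLLOW(S) ⊇ FOLLOW(S') = {b, c, z}. Thus FOLLOW(S) = {$, b, c, z}.
FOLLOW(Q): in S::=S' P Q, the suffix after Q is empty, so FOLLOW(Q) ⊇ FOLLOW(S) = {$, b, c, z}. Thus FOLLOW(Q) = {$, b, c, z}.
FOLLOW(P): in S::=S' P Q, P is followed by Q with FIRST {ε, b, c}; in S::=S' P Q, the suffix after P is nullable, so FOLLOW(P) ⊇ FOLLOW(S) = {$, b, c, z}; in Q::=S P P (occurrence 1), P is followed by P with FIRST {b, c, z}; in Q::=S P P (occurrence 2), the suffix after P is empty, so FOLLOW(P) ⊇ FOLLOW(Q) = {$, b, c, z}. Thus FOLLOW(P) = {$, b, c, z}.

{$, b, c, z}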